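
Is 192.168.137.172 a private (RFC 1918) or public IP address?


RFC 1918 private ranges:
  10.0.0.0/8 (10.0.0.0 - 10.255.255.255)
  172.16.0.0/12 (172.16.0.0 - 172.31.255.255)
  192.168.0.0/16 (192.168.0.0 - 192.168.255.255)
Private (in 192.168.0.0/16)


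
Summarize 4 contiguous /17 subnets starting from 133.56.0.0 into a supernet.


Original prefix: /17
Number of subnets: 4 = 2^2
New prefix = 17 - 2 = 15
Supernet: 133.56.0.0/15


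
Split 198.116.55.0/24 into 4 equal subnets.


New prefix = 24 + 2 = 26
Each subnet has 64 addresses
  198.116.55.0/26
  198.116.55.64/26
  198.116.55.128/26
  198.116.55.192/26
Subnets: 198.116.55.0/26, 198.116.55.64/26, 198.116.55.128/26, 198.116.55.192/26


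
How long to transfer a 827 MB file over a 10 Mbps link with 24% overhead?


Effective throughput = 10 * (1 - 24/100) = 7.6 Mbps
File size in Mb = 827 * 8 = 6616 Mb
Time = 6616 / 7.6
Time = 870.5263 seconds


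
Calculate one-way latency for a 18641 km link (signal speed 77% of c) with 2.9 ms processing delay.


Speed = 0.77 * 3e5 km/s = 231000 km/s
Propagation delay = 18641 / 231000 = 0.0807 s = 80.697 ms
Processing delay = 2.9 ms
Total one-way latency = 83.597 ms


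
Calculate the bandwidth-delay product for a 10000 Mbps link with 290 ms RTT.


BDP = bandwidth * RTT
= 10000 Mbps * 290 ms
= 10000 * 1e6 * 290 / 1000 bits
= 2900000000 bits
= 362500000 bytes
= 354003.9062 KB
BDP = 2900000000 bits (362500000 bytes)


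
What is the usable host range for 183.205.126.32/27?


Network: 183.205.126.32
Broadcast: 183.205.126.63
First usable = network + 1
Last usable = broadcast - 1
Range: 183.205.126.33 to 183.205.126.62


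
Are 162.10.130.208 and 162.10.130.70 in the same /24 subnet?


Mask: 255.255.255.0
162.10.130.208 AND mask = 162.10.130.0
162.10.130.70 AND mask = 162.10.130.0
Yes, same subnet (162.10.130.0)


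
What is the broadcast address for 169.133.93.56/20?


Network: 169.133.80.0/20
Host bits = 12
Set all host bits to 1:
Broadcast: 169.133.95.255


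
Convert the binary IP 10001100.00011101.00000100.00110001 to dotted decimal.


10001100 = 140
00011101 = 29
00000100 = 4
00110001 = 49
IP: 140.29.4.49


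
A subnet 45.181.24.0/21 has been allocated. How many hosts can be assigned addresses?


Host bits = 32 - 21 = 11
Total addresses = 2^11 = 2048
Usable = total - 2 (network and broadcast)
Usable hosts: 2046


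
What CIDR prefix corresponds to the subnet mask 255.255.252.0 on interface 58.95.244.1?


Binary: 11111111.11111111.11111100.00000000
Count leading 1s
Prefix: /22


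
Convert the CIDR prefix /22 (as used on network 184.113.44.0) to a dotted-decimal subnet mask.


/22 means 22 network bits, 10 host bits
Binary: 11111111111111111111110000000000
Mask: 255.255.252.0


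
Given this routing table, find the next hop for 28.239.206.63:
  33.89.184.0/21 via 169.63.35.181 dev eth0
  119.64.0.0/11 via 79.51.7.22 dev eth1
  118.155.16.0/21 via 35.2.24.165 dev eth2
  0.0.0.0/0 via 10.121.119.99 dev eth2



Longest prefix match for 28.239.206.63:
  /21 33.89.184.0: no
  /11 119.64.0.0: no
  /21 118.155.16.0: no
  /0 0.0.0.0: MATCH
Selected: next-hop 10.121.119.99 via eth2 (matched /0)


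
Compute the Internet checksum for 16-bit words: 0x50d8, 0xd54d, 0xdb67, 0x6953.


Sum all words (with carry folding):
+ 0x50d8 = 0x50d8
+ 0xd54d = 0x2626
+ 0xdb67 = 0x018e
+ 0x6953 = 0x6ae1
One's complement: ~0x6ae1
Checksum = 0x951e


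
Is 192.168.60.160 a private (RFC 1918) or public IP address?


RFC 1918 private ranges:
  10.0.0.0/8 (10.0.0.0 - 10.255.255.255)
  172.16.0.0/12 (172.16.0.0 - 172.31.255.255)
  192.168.0.0/16 (192.168.0.0 - 192.168.255.255)
Private (in 192.168.0.0/16)


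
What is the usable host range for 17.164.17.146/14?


Network: 17.164.0.0
Broadcast: 17.167.255.255
First usable = network + 1
Last usable = broadcast - 1
Range: 17.164.0.1 to 17.167.255.254


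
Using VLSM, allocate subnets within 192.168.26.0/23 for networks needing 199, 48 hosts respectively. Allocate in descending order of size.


199 hosts -> /24 (254 usable): 192.168.26.0/24
48 hosts -> /26 (62 usable): 192.168.27.0/26
Allocation: 192.168.26.0/24 (199 hosts, 254 usable); 192.168.27.0/26 (48 hosts, 62 usable)


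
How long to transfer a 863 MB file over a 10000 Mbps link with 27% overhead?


Effective throughput = 10000 * (1 - 27/100) = 7300 Mbps
File size in Mb = 863 * 8 = 6904 Mb
Time = 6904 / 7300
Time = 0.9458 seconds


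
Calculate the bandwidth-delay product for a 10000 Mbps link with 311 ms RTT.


BDP = bandwidth * RTT
= 10000 Mbps * 311 ms
= 10000 * 1e6 * 311 / 1000 bits
= 3110000000 bits
= 388750000 bytes
= 379638.6719 KB
BDP = 3110000000 bits (388750000 bytes)


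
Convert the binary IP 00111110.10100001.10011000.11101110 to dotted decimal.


00111110 = 62
10100001 = 161
10011000 = 152
11101110 = 238
IP: 62.161.152.238


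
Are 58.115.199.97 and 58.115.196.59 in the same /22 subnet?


Mask: 255.255.252.0
58.115.199.97 AND mask = 58.115.196.0
58.115.196.59 AND mask = 58.115.196.0
Yes, same subnet (58.115.196.0)


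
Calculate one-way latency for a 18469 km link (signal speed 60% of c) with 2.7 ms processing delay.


Speed = 0.6 * 3e5 km/s = 180000 km/s
Propagation delay = 18469 / 180000 = 0.1026 s = 102.6056 ms
Processing delay = 2.7 ms
Total one-way latency = 105.3056 ms


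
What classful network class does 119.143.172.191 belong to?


First octet: 119
Binary: 01110111
0xxxxxxx -> Class A (1-126)
Class A, default mask 255.0.0.0 (/8)


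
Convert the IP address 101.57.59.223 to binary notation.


101 = 01100101
57 = 00111001
59 = 00111011
223 = 11011111
Binary: 01100101.00111001.00111011.11011111


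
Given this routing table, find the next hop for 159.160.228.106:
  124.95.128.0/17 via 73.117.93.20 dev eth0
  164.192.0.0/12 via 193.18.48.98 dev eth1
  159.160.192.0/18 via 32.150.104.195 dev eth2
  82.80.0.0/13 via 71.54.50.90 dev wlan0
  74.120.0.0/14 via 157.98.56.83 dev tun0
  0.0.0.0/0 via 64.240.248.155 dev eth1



Longest prefix match for 159.160.228.106:
  /17 124.95.128.0: no
  /12 164.192.0.0: no
  /18 159.160.192.0: MATCH
  /13 82.80.0.0: no
  /14 74.120.0.0: no
  /0 0.0.0.0: MATCH
Selected: next-hop 32.150.104.195 via eth2 (matched /18)


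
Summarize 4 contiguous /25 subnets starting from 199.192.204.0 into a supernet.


Original prefix: /25
Number of subnets: 4 = 2^2
New prefix = 25 - 2 = 23
Supernet: 199.192.204.0/23


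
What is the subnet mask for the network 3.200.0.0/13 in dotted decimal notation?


/13 means 13 network bits, 19 host bits
Binary: 11111111111110000000000000000000
Mask: 255.248.0.0


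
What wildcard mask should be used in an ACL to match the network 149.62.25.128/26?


Subnet mask: 255.255.255.192
Wildcard = 255.255.255.255 - subnet mask
255 - 255 = 0
255 - 255 = 0
255 - 255 = 0
255 - 192 = 63
Wildcard: 0.0.0.63


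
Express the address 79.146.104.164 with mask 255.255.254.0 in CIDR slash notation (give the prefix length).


Binary: 11111111.11111111.11111110.00000000
Count leading 1s
Prefix: /23


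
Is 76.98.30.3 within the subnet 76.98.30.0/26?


Subnet network: 76.98.30.0
Test IP AND mask: 76.98.30.0
Yes, 76.98.30.3 is in 76.98.30.0/26


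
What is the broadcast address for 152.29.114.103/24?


Network: 152.29.114.0/24
Host bits = 8
Set all host bits to 1:
Broadcast: 152.29.114.255


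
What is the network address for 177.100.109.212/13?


IP:   10110001.01100100.01101101.11010100
Mask: 11111111.11111000.00000000.00000000
AND operation:
Net:  10110001.01100000.00000000.00000000
Network: 177.96.0.0/13


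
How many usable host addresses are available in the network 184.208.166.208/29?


Host bits = 32 - 29 = 3
Total addresses = 2^3 = 8
Usable = total - 2 (network and broadcast)
Usable hosts: 6


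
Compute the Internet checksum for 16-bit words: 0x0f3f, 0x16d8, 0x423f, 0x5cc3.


Sum all words (with carry folding):
+ 0x0f3f = 0x0f3f
+ 0x16d8 = 0x2617
+ 0x423f = 0x6856
+ 0x5cc3 = 0xc519
One's complement: ~0xc519
Checksum = 0x3ae6


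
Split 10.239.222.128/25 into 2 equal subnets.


New prefix = 25 + 1 = 26
Each subnet has 64 addresses
  10.239.222.128/26
  10.239.222.192/26
Subnets: 10.239.222.128/26, 10.239.222.192/26


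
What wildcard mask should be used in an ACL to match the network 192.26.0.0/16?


Subnet mask: 255.255.0.0
Wildcard = 255.255.255.255 - subnet mask
255 - 255 = 0
255 - 255 = 0
255 - 0 = 255
255 - 0 = 255
Wildcard: 0.0.255.255


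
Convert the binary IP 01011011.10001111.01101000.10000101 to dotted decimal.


01011011 = 91
10001111 = 143
01101000 = 104
10000101 = 133
IP: 91.143.104.133


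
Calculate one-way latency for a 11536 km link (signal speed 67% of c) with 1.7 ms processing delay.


Speed = 0.67 * 3e5 km/s = 201000 km/s
Propagation delay = 11536 / 201000 = 0.0574 s = 57.393 ms
Processing delay = 1.7 ms
Total one-way latency = 59.093 ms


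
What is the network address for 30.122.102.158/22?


IP:   00011110.01111010.01100110.10011110
Mask: 11111111.11111111.11111100.00000000
AND operation:
Net:  00011110.01111010.01100100.00000000
Network: 30.122.100.0/22


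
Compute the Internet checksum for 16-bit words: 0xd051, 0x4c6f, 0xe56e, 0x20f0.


Sum all words (with carry folding):
+ 0xd051 = 0xd051
+ 0x4c6f = 0x1cc1
+ 0xe56e = 0x0230
+ 0x20f0 = 0x2320
One's complement: ~0x2320
Checksum = 0xdcdf


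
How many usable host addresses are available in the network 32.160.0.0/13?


Host bits = 32 - 13 = 19
Total addresses = 2^19 = 524288
Usable = total - 2 (network and broadcast)
Usable hosts: 524286


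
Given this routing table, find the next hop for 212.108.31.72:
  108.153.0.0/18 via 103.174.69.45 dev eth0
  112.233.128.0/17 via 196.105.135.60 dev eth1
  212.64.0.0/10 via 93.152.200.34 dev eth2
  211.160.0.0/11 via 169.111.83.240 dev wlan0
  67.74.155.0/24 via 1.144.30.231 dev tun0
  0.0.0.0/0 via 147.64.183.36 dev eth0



Longest prefix match for 212.108.31.72:
  /18 108.153.0.0: no
  /17 112.233.128.0: no
  /10 212.64.0.0: MATCH
  /11 211.160.0.0: no
  /24 67.74.155.0: no
  /0 0.0.0.0: MATCH
Selected: next-hop 93.152.200.34 via eth2 (matched /10)


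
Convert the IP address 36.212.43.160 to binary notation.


36 = 00100100
212 = 11010100
43 = 00101011
160 = 10100000
Binary: 00100100.11010100.00101011.10100000


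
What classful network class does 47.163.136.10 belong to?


First octet: 47
Binary: 00101111
0xxxxxxx -> Class A (1-126)
Class A, default mask 255.0.0.0 (/8)


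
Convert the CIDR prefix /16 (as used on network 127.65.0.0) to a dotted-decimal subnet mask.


/16 means 16 network bits, 16 host bits
Binary: 11111111111111110000000000000000
Mask: 255.255.0.0


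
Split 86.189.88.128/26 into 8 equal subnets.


New prefix = 26 + 3 = 29
Each subnet has 8 addresses
  86.189.88.128/29
  86.189.88.136/29
  86.189.88.144/29
  86.189.88.152/29
  86.189.88.160/29
  86.189.88.168/29
  86.189.88.176/29
  86.189.88.184/29
Subnets: 86.189.88.128/29, 86.189.88.136/29, 86.189.88.144/29, 86.189.88.152/29, 86.189.88.160/29, 86.189.88.168/29, 86.189.88.176/29, 86.189.88.184/29


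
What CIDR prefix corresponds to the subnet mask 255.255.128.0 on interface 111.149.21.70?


Binary: 11111111.11111111.10000000.00000000
Count leading 1s
Prefix: /17


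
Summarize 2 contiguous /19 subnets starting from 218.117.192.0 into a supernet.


Original prefix: /19
Number of subnets: 2 = 2^1
New prefix = 19 - 1 = 18
Supernet: 218.117.192.0/18


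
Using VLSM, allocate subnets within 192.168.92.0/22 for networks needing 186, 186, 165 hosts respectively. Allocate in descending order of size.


186 hosts -> /24 (254 usable): 192.168.92.0/24
186 hosts -> /24 (254 usable): 192.168.93.0/24
165 hosts -> /24 (254 usable): 192.168.94.0/24
Allocation: 192.168.92.0/24 (186 hosts, 254 usable); 192.168.93.0/24 (186 hosts, 254 usable); 192.168.94.0/24 (165 hosts, 254 usable)


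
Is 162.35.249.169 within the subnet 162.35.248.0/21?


Subnet network: 162.35.248.0
Test IP AND mask: 162.35.248.0
Yes, 162.35.249.169 is in 162.35.248.0/21


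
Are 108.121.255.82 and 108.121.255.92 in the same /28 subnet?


Mask: 255.255.255.240
108.121.255.82 AND mask = 108.121.255.80
108.121.255.92 AND mask = 108.121.255.80
Yes, same subnet (108.121.255.80)


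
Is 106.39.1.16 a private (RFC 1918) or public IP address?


RFC 1918 private ranges:
  10.0.0.0/8 (10.0.0.0 - 10.255.255.255)
  172.16.0.0/12 (172.16.0.0 - 172.31.255.255)
  192.168.0.0/16 (192.168.0.0 - 192.168.255.255)
Public (not in any RFC 1918 range)


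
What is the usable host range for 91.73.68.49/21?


Network: 91.73.64.0
Broadcast: 91.73.71.255
First usable = network + 1
Last usable = broadcast - 1
Range: 91.73.64.1 to 91.73.71.254


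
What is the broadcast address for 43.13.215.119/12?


Network: 43.0.0.0/12
Host bits = 20
Set all host bits to 1:
Broadcast: 43.15.255.255


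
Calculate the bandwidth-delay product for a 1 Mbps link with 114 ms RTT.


BDP = bandwidth * RTT
= 1 Mbps * 114 ms
= 1 * 1e6 * 114 / 1000 bits
= 114000 bits
= 14250 bytes
= 13.916 KB
BDP = 114000 bits (14250 bytes)


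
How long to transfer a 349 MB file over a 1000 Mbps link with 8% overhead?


Effective throughput = 1000 * (1 - 8/100) = 920 Mbps
File size in Mb = 349 * 8 = 2792 Mb
Time = 2792 / 920
Time = 3.0348 seconds


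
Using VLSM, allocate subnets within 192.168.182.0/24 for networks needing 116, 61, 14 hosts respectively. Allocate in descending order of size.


116 hosts -> /25 (126 usable): 192.168.182.0/25
61 hosts -> /26 (62 usable): 192.168.182.128/26
14 hosts -> /28 (14 usable): 192.168.182.192/28
Allocation: 192.168.182.0/25 (116 hosts, 126 usable); 192.168.182.128/26 (61 hosts, 62 usable); 192.168.182.192/28 (14 hosts, 14 usable)


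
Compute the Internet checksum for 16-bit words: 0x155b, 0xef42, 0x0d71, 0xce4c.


Sum all words (with carry folding):
+ 0x155b = 0x155b
+ 0xef42 = 0x049e
+ 0x0d71 = 0x120f
+ 0xce4c = 0xe05b
One's complement: ~0xe05b
Checksum = 0x1fa4


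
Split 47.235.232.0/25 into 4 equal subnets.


New prefix = 25 + 2 = 27
Each subnet has 32 addresses
  47.235.232.0/27
  47.235.232.32/27
  47.235.232.64/27
  47.235.232.96/27
Subnets: 47.235.232.0/27, 47.235.232.32/27, 47.235.232.64/27, 47.235.232.96/27


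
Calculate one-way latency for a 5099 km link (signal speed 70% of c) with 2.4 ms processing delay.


Speed = 0.7 * 3e5 km/s = 210000 km/s
Propagation delay = 5099 / 210000 = 0.0243 s = 24.281 ms
Processing delay = 2.4 ms
Total one-way latency = 26.681 ms


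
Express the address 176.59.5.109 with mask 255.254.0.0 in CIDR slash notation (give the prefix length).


Binary: 11111111.11111110.00000000.00000000
Count leading 1s
Prefix: /15


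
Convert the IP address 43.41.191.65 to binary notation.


43 = 00101011
41 = 00101001
191 = 10111111
65 = 01000001
Binary: 00101011.00101001.10111111.01000001


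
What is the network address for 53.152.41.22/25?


IP:   00110101.10011000.00101001.00010110
Mask: 11111111.11111111.11111111.10000000
AND operation:
Net:  00110101.10011000.00101001.00000000
Network: 53.152.41.0/25


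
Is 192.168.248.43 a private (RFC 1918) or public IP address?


RFC 1918 private ranges:
  10.0.0.0/8 (10.0.0.0 - 10.255.255.255)
  172.16.0.0/12 (172.16.0.0 - 172.31.255.255)
  192.168.0.0/16 (192.168.0.0 - 192.168.255.255)
Private (in 192.168.0.0/16)


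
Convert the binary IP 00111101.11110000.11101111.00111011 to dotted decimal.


00111101 = 61
11110000 = 240
11101111 = 239
00111011 = 59
IP: 61.240.239.59


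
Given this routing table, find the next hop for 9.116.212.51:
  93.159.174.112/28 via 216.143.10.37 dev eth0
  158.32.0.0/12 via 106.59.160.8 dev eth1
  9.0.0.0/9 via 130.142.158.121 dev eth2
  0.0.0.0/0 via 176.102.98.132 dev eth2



Longest prefix match for 9.116.212.51:
  /28 93.159.174.112: no
  /12 158.32.0.0: no
  /9 9.0.0.0: MATCH
  /0 0.0.0.0: MATCH
Selected: next-hop 130.142.158.121 via eth2 (matched /9)


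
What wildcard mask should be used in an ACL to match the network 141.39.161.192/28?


Subnet mask: 255.255.255.240
Wildcard = 255.255.255.255 - subnet mask
255 - 255 = 0
255 - 255 = 0
255 - 255 = 0
255 - 240 = 15
Wildcard: 0.0.0.15


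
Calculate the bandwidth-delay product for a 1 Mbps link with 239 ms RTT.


BDP = bandwidth * RTT
= 1 Mbps * 239 ms
= 1 * 1e6 * 239 / 1000 bits
= 239000 bits
= 29875 bytes
= 29.1748 KB
BDP = 239000 bits (29875 bytes)


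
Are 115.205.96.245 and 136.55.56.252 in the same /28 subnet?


Mask: 255.255.255.240
115.205.96.245 AND mask = 115.205.96.240
136.55.56.252 AND mask = 136.55.56.240
No, different subnets (115.205.96.240 vs 136.55.56.240)


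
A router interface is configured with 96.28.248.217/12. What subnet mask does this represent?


/12 means 12 network bits, 20 host bits
Binary: 11111111111100000000000000000000
Mask: 255.240.0.0


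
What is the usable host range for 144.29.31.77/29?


Network: 144.29.31.72
Broadcast: 144.29.31.79
First usable = network + 1
Last usable = broadcast - 1
Range: 144.29.31.73 to 144.29.31.78


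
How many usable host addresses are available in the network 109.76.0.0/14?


Host bits = 32 - 14 = 18
Total addresses = 2^18 = 262144
Usable = total - 2 (network and broadcast)
Usable hosts: 262142


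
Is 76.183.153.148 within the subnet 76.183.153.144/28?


Subnet network: 76.183.153.144
Test IP AND mask: 76.183.153.144
Yes, 76.183.153.148 is in 76.183.153.144/28


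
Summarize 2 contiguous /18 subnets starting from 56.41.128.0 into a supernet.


Original prefix: /18
Number of subnets: 2 = 2^1
New prefix = 18 - 1 = 17
Supernet: 56.41.128.0/17


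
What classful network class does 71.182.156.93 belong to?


First octet: 71
Binary: 01000111
0xxxxxxx -> Class A (1-126)
Class A, default mask 255.0.0.0 (/8)


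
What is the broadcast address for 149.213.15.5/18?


Network: 149.213.0.0/18
Host bits = 14
Set all host bits to 1:
Broadcast: 149.213.63.255


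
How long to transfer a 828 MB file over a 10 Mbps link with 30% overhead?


Effective throughput = 10 * (1 - 30/100) = 7 Mbps
File size in Mb = 828 * 8 = 6624 Mb
Time = 6624 / 7
Time = 946.2857 seconds


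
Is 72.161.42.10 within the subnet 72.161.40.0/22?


Subnet network: 72.161.40.0
Test IP AND mask: 72.161.40.0
Yes, 72.161.42.10 is in 72.161.40.0/22


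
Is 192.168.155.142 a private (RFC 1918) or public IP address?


RFC 1918 private ranges:
  10.0.0.0/8 (10.0.0.0 - 10.255.255.255)
  172.16.0.0/12 (172.16.0.0 - 172.31.255.255)
  192.168.0.0/16 (192.168.0.0 - 192.168.255.255)
Private (in 192.168.0.0/16)


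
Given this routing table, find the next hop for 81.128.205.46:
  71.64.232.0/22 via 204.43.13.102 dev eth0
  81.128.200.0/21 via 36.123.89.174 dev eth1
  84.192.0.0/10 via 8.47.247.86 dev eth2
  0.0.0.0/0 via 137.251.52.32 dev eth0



Longest prefix match for 81.128.205.46:
  /22 71.64.232.0: no
  /21 81.128.200.0: MATCH
  /10 84.192.0.0: no
  /0 0.0.0.0: MATCH
Selected: next-hop 36.123.89.174 via eth1 (matched /21)


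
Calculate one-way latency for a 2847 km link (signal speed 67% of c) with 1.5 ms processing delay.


Speed = 0.67 * 3e5 km/s = 201000 km/s
Propagation delay = 2847 / 201000 = 0.0142 s = 14.1642 ms
Processing delay = 1.5 ms
Total one-way latency = 15.6642 ms


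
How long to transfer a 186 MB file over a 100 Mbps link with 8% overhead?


Effective throughput = 100 * (1 - 8/100) = 92 Mbps
File size in Mb = 186 * 8 = 1488 Mb
Time = 1488 / 92
Time = 16.1739 seconds


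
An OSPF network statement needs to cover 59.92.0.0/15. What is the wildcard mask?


Subnet mask: 255.254.0.0
Wildcard = 255.255.255.255 - subnet mask
255 - 255 = 0
255 - 254 = 1
255 - 0 = 255
255 - 0 = 255
Wildcard: 0.1.255.255


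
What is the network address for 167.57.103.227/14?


IP:   10100111.00111001.01100111.11100011
Mask: 11111111.11111100.00000000.00000000
AND operation:
Net:  10100111.00111000.00000000.00000000
Network: 167.56.0.0/14


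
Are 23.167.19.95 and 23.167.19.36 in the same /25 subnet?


Mask: 255.255.255.128
23.167.19.95 AND mask = 23.167.19.0
23.167.19.36 AND mask = 23.167.19.0
Yes, same subnet (23.167.19.0)


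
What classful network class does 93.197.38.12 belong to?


First octet: 93
Binary: 01011101
0xxxxxxx -> Class A (1-126)
Class A, default mask 255.0.0.0 (/8)


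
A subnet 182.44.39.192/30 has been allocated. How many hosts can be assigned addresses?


Host bits = 32 - 30 = 2
Total addresses = 2^2 = 4
Usable = total - 2 (network and broadcast)
Usable hosts: 2


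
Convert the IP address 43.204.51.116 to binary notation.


43 = 00101011
204 = 11001100
51 = 00110011
116 = 01110100
Binary: 00101011.11001100.00110011.01110100


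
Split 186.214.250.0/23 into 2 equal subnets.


New prefix = 23 + 1 = 24
Each subnet has 256 addresses
  186.214.250.0/24
  186.214.251.0/24
Subnets: 186.214.250.0/24, 186.214.251.0/24


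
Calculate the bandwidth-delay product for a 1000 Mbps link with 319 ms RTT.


BDP = bandwidth * RTT
= 1000 Mbps * 319 ms
= 1000 * 1e6 * 319 / 1000 bits
= 319000000 bits
= 39875000 bytes
= 38940.4297 KB
BDP = 319000000 bits (39875000 bytes)


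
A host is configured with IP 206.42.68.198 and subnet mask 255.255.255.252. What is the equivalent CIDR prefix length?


Binary: 11111111.11111111.11111111.11111100
Count leading 1s
Prefix: /30


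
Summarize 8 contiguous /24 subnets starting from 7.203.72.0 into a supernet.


Original prefix: /24
Number of subnets: 8 = 2^3
New prefix = 24 - 3 = 21
Supernet: 7.203.72.0/21


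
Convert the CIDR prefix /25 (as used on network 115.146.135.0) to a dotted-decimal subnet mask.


/25 means 25 network bits, 7 host bits
Binary: 11111111111111111111111110000000
Mask: 255.255.255.128


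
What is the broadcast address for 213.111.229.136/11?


Network: 213.96.0.0/11
Host bits = 21
Set all host bits to 1:
Broadcast: 213.127.255.255


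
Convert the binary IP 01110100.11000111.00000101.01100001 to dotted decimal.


01110100 = 116
11000111 = 199
00000101 = 5
01100001 = 97
IP: 116.199.5.97


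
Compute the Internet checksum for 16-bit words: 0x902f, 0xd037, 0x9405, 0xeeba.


Sum all words (with carry folding):
+ 0x902f = 0x902f
+ 0xd037 = 0x6067
+ 0x9405 = 0xf46c
+ 0xeeba = 0xe327
One's complement: ~0xe327
Checksum = 0x1cd8


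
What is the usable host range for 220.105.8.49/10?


Network: 220.64.0.0
Broadcast: 220.127.255.255
First usable = network + 1
Last usable = broadcast - 1
Range: 220.64.0.1 to 220.127.255.254


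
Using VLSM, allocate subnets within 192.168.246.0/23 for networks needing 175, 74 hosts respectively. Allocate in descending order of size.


175 hosts -> /24 (254 usable): 192.168.246.0/24
74 hosts -> /25 (126 usable): 192.168.247.0/25
Allocation: 192.168.246.0/24 (175 hosts, 254 usable); 192.168.247.0/25 (74 hosts, 126 usable)


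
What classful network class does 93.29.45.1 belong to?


First octet: 93
Binary: 01011101
0xxxxxxx -> Class A (1-126)
Class A, default mask 255.0.0.0 (/8)


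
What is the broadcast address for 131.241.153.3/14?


Network: 131.240.0.0/14
Host bits = 18
Set all host bits to 1:
Broadcast: 131.243.255.255


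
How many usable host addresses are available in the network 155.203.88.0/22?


Host bits = 32 - 22 = 10
Total addresses = 2^10 = 1024
Usable = total - 2 (network and broadcast)
Usable hosts: 1022


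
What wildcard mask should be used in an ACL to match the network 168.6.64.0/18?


Subnet mask: 255.255.192.0
Wildcard = 255.255.255.255 - subnet mask
255 - 255 = 0
255 - 255 = 0
255 - 192 = 63
255 - 0 = 255
Wildcard: 0.0.63.255


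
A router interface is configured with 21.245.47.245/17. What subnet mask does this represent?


/17 means 17 network bits, 15 host bits
Binary: 11111111111111111000000000000000
Mask: 255.255.128.0


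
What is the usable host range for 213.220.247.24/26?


Network: 213.220.247.0
Broadcast: 213.220.247.63
First usable = network + 1
Last usable = broadcast - 1
Range: 213.220.247.1 to 213.220.247.62


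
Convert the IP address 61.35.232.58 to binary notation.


61 = 00111101
35 = 00100011
232 = 11101000
58 = 00111010
Binary: 00111101.00100011.11101000.00111010


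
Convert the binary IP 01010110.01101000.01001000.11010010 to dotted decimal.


01010110 = 86
01101000 = 104
01001000 = 72
11010010 = 210
IP: 86.104.72.210


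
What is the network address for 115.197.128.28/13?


IP:   01110011.11000101.10000000.00011100
Mask: 11111111.11111000.00000000.00000000
AND operation:
Net:  01110011.11000000.00000000.00000000
Network: 115.192.0.0/13


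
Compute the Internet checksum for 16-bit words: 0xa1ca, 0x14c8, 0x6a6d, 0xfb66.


Sum all words (with carry folding):
+ 0xa1ca = 0xa1ca
+ 0x14c8 = 0xb692
+ 0x6a6d = 0x2100
+ 0xfb66 = 0x1c67
One's complement: ~0x1c67
Checksum = 0xe398


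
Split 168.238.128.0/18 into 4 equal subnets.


New prefix = 18 + 2 = 20
Each subnet has 4096 addresses
  168.238.128.0/20
  168.238.144.0/20
  168.238.160.0/20
  168.238.176.0/20
Subnets: 168.238.128.0/20, 168.238.144.0/20, 168.238.160.0/20, 168.238.176.0/20


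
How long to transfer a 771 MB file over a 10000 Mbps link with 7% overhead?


Effective throughput = 10000 * (1 - 7/100) = 9300 Mbps
File size in Mb = 771 * 8 = 6168 Mb
Time = 6168 / 9300
Time = 0.6632 seconds


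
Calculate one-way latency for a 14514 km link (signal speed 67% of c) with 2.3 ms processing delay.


Speed = 0.67 * 3e5 km/s = 201000 km/s
Propagation delay = 14514 / 201000 = 0.0722 s = 72.209 ms
Processing delay = 2.3 ms
Total one-way latency = 74.509 ms


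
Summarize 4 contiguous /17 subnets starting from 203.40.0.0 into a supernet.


Original prefix: /17
Number of subnets: 4 = 2^2
New prefix = 17 - 2 = 15
Supernet: 203.40.0.0/15


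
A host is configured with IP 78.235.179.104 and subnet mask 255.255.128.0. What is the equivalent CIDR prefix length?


Binary: 11111111.11111111.10000000.00000000
Count leading 1s
Prefix: /17


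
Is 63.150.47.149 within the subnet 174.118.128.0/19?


Subnet network: 174.118.128.0
Test IP AND mask: 63.150.32.0
No, 63.150.47.149 is not in 174.118.128.0/19


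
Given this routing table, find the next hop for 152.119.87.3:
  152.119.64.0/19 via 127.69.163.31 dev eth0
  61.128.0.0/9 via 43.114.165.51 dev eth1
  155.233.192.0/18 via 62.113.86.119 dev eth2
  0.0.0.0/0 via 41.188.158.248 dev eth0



Longest prefix match for 152.119.87.3:
  /19 152.119.64.0: MATCH
  /9 61.128.0.0: no
  /18 155.233.192.0: no
  /0 0.0.0.0: MATCH
Selected: next-hop 127.69.163.31 via eth0 (matched /19)


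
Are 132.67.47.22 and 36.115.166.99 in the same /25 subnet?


Mask: 255.255.255.128
132.67.47.22 AND mask = 132.67.47.0
36.115.166.99 AND mask = 36.115.166.0
No, different subnets (132.67.47.0 vs 36.115.166.0)


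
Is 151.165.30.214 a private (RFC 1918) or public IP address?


RFC 1918 private ranges:
  10.0.0.0/8 (10.0.0.0 - 10.255.255.255)
  172.16.0.0/12 (172.16.0.0 - 172.31.255.255)
  192.168.0.0/16 (192.168.0.0 - 192.168.255.255)
Public (not in any RFC 1918 range)


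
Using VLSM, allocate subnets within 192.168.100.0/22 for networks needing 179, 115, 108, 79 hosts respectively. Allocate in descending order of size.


179 hosts -> /24 (254 usable): 192.168.100.0/24
115 hosts -> /25 (126 usable): 192.168.101.0/25
108 hosts -> /25 (126 usable): 192.168.101.128/25
79 hosts -> /25 (126 usable): 192.168.102.0/25
Allocation: 192.168.100.0/24 (179 hosts, 254 usable); 192.168.101.0/25 (115 hosts, 126 usable); 192.168.101.128/25 (108 hosts, 126 usable); 192.168.102.0/25 (79 hosts, 126 usable)


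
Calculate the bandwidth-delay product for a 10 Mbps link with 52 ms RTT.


BDP = bandwidth * RTT
= 10 Mbps * 52 ms
= 10 * 1e6 * 52 / 1000 bits
= 520000 bits
= 65000 bytes
= 63.4766 KB
BDP = 520000 bits (65000 bytes)


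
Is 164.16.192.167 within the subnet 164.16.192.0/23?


Subnet network: 164.16.192.0
Test IP AND mask: 164.16.192.0
Yes, 164.16.192.167 is in 164.16.192.0/23


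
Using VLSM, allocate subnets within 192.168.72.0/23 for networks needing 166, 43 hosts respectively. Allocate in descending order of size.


166 hosts -> /24 (254 usable): 192.168.72.0/24
43 hosts -> /26 (62 usable): 192.168.73.0/26
Allocation: 192.168.72.0/24 (166 hosts, 254 usable); 192.168.73.0/26 (43 hosts, 62 usable)


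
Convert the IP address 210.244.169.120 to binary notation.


210 = 11010010
244 = 11110100
169 = 10101001
120 = 01111000
Binary: 11010010.11110100.10101001.01111000


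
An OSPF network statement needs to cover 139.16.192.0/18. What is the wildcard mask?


Subnet mask: 255.255.192.0
Wildcard = 255.255.255.255 - subnet mask
255 - 255 = 0
255 - 255 = 0
255 - 192 = 63
255 - 0 = 255
Wildcard: 0.0.63.255


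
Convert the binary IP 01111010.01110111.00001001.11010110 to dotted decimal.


01111010 = 122
01110111 = 119
00001001 = 9
11010110 = 214
IP: 122.119.9.214


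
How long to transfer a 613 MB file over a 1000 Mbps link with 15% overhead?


Effective throughput = 1000 * (1 - 15/100) = 850 Mbps
File size in Mb = 613 * 8 = 4904 Mb
Time = 4904 / 850
Time = 5.7694 seconds


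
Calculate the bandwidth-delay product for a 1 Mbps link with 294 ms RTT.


BDP = bandwidth * RTT
= 1 Mbps * 294 ms
= 1 * 1e6 * 294 / 1000 bits
= 294000 bits
= 36750 bytes
= 35.8887 KB
BDP = 294000 bits (36750 bytes)


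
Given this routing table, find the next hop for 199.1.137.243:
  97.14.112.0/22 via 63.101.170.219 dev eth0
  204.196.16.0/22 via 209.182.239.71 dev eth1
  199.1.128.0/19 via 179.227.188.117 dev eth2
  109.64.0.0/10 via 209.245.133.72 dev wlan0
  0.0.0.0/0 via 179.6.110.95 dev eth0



Longest prefix match for 199.1.137.243:
  /22 97.14.112.0: no
  /22 204.196.16.0: no
  /19 199.1.128.0: MATCH
  /10 109.64.0.0: no
  /0 0.0.0.0: MATCH
Selected: next-hop 179.227.188.117 via eth2 (matched /19)


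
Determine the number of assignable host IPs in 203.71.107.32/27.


Host bits = 32 - 27 = 5
Total addresses = 2^5 = 32
Usable = total - 2 (network and broadcast)
Usable hosts: 30


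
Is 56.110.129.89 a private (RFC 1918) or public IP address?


RFC 1918 private ranges:
  10.0.0.0/8 (10.0.0.0 - 10.255.255.255)
  172.16.0.0/12 (172.16.0.0 - 172.31.255.255)
  192.168.0.0/16 (192.168.0.0 - 192.168.255.255)
Public (not in any RFC 1918 range)


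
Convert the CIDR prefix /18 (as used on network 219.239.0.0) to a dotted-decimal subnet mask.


/18 means 18 network bits, 14 host bits
Binary: 11111111111111111100000000000000
Mask: 255.255.192.0


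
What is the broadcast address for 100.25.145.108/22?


Network: 100.25.144.0/22
Host bits = 10
Set all host bits to 1:
Broadcast: 100.25.147.255


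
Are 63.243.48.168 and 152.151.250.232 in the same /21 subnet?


Mask: 255.255.248.0
63.243.48.168 AND mask = 63.243.48.0
152.151.250.232 AND mask = 152.151.248.0
No, different subnets (63.243.48.0 vs 152.151.248.0)


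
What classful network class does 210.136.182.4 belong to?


First octet: 210
Binary: 11010010
110xxxxx -> Class C (192-223)
Class C, default mask 255.255.255.0 (/24)


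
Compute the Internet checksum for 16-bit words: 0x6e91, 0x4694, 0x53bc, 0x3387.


Sum all words (with carry folding):
+ 0x6e91 = 0x6e91
+ 0x4694 = 0xb525
+ 0x53bc = 0x08e2
+ 0x3387 = 0x3c69
One's complement: ~0x3c69
Checksum = 0xc396


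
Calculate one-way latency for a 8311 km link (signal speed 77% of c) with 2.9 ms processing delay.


Speed = 0.77 * 3e5 km/s = 231000 km/s
Propagation delay = 8311 / 231000 = 0.036 s = 35.9784 ms
Processing delay = 2.9 ms
Total one-way latency = 38.8784 ms


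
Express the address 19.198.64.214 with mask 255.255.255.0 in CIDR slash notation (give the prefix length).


Binary: 11111111.11111111.11111111.00000000
Count leading 1s
Prefix: /24


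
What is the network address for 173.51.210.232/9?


IP:   10101101.00110011.11010010.11101000
Mask: 11111111.10000000.00000000.00000000
AND operation:
Net:  10101101.00000000.00000000.00000000
Network: 173.0.0.0/9


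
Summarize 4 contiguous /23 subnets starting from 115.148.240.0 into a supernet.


Original prefix: /23
Number of subnets: 4 = 2^2
New prefix = 23 - 2 = 21
Supernet: 115.148.240.0/21


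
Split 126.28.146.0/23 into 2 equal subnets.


New prefix = 23 + 1 = 24
Each subnet has 256 addresses
  126.28.146.0/24
  126.28.147.0/24
Subnets: 126.28.146.0/24, 126.28.147.0/24


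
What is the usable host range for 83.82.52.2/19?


Network: 83.82.32.0
Broadcast: 83.82.63.255
First usable = network + 1
Last usable = broadcast - 1
Range: 83.82.32.1 to 83.82.63.254


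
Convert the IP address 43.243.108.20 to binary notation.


43 = 00101011
243 = 11110011
108 = 01101100
20 = 00010100
Binary: 00101011.11110011.01101100.00010100


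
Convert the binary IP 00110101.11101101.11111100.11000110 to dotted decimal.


00110101 = 53
11101101 = 237
11111100 = 252
11000110 = 198
IP: 53.237.252.198


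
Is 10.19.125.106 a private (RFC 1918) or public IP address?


RFC 1918 private ranges:
  10.0.0.0/8 (10.0.0.0 - 10.255.255.255)
  172.16.0.0/12 (172.16.0.0 - 172.31.255.255)
  192.168.0.0/16 (192.168.0.0 - 192.168.255.255)
Private (in 10.0.0.0/8)


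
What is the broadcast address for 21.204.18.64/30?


Network: 21.204.18.64/30
Host bits = 2
Set all host bits to 1:
Broadcast: 21.204.18.67


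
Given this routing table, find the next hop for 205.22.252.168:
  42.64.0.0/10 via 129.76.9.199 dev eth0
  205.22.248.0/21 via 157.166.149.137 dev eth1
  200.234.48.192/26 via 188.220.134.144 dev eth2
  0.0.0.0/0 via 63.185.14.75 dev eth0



Longest prefix match for 205.22.252.168:
  /10 42.64.0.0: no
  /21 205.22.248.0: MATCH
  /26 200.234.48.192: no
  /0 0.0.0.0: MATCH
Selected: next-hop 157.166.149.137 via eth1 (matched /21)


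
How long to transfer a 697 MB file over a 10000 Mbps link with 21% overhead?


Effective throughput = 10000 * (1 - 21/100) = 7900 Mbps
File size in Mb = 697 * 8 = 5576 Mb
Time = 5576 / 7900
Time = 0.7058 seconds


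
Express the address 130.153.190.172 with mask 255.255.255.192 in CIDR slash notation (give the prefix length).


Binary: 11111111.11111111.11111111.11000000
Count leading 1s
Prefix: /26


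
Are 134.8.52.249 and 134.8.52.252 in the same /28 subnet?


Mask: 255.255.255.240
134.8.52.249 AND mask = 134.8.52.240
134.8.52.252 AND mask = 134.8.52.240
Yes, same subnet (134.8.52.240)


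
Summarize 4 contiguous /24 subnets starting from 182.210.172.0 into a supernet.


Original prefix: /24
Number of subnets: 4 = 2^2
New prefix = 24 - 2 = 22
Supernet: 182.210.172.0/22


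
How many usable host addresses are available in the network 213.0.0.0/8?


Host bits = 32 - 8 = 24
Total addresses = 2^24 = 16777216
Usable = total - 2 (network and broadcast)
Usable hosts: 16777214


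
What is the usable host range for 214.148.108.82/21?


Network: 214.148.104.0
Broadcast: 214.148.111.255
First usable = network + 1
Last usable = broadcast - 1
Range: 214.148.104.1 to 214.148.111.254


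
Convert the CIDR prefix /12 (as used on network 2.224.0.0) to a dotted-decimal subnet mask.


/12 means 12 network bits, 20 host bits
Binary: 11111111111100000000000000000000
Mask: 255.240.0.0


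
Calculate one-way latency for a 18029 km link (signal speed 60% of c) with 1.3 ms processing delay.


Speed = 0.6 * 3e5 km/s = 180000 km/s
Propagation delay = 18029 / 180000 = 0.1002 s = 100.1611 ms
Processing delay = 1.3 ms
Total one-way latency = 101.4611 ms


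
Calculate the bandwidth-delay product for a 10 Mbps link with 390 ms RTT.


BDP = bandwidth * RTT
= 10 Mbps * 390 ms
= 10 * 1e6 * 390 / 1000 bits
= 3900000 bits
= 487500 bytes
= 476.0742 KB
BDP = 3900000 bits (487500 bytes)


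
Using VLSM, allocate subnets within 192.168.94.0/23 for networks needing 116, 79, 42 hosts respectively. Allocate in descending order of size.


116 hosts -> /25 (126 usable): 192.168.94.0/25
79 hosts -> /25 (126 usable): 192.168.94.128/25
42 hosts -> /26 (62 usable): 192.168.95.0/26
Allocation: 192.168.94.0/25 (116 hosts, 126 usable); 192.168.94.128/25 (79 hosts, 126 usable); 192.168.95.0/26 (42 hosts, 62 usable)


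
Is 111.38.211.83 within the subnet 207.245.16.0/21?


Subnet network: 207.245.16.0
Test IP AND mask: 111.38.208.0
No, 111.38.211.83 is not in 207.245.16.0/21


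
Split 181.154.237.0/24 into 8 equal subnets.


New prefix = 24 + 3 = 27
Each subnet has 32 addresses
  181.154.237.0/27
  181.154.237.32/27
  181.154.237.64/27
  181.154.237.96/27
  181.154.237.128/27
  181.154.237.160/27
  181.154.237.192/27
  181.154.237.224/27
Subnets: 181.154.237.0/27, 181.154.237.32/27, 181.154.237.64/27, 181.154.237.96/27, 181.154.237.128/27, 181.154.237.160/27, 181.154.237.192/27, 181.154.237.224/27


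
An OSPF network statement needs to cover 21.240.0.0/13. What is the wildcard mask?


Subnet mask: 255.248.0.0
Wildcard = 255.255.255.255 - subnet mask
255 - 255 = 0
255 - 248 = 7
255 - 0 = 255
255 - 0 = 255
Wildcard: 0.7.255.255


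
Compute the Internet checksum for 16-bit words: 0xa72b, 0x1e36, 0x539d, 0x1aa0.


Sum all words (with carry folding):
+ 0xa72b = 0xa72b
+ 0x1e36 = 0xc561
+ 0x539d = 0x18ff
+ 0x1aa0 = 0x339f
One's complement: ~0x339f
Checksum = 0xcc60


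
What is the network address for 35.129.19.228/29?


IP:   00100011.10000001.00010011.11100100
Mask: 11111111.11111111.11111111.11111000
AND operation:
Net:  00100011.10000001.00010011.11100000
Network: 35.129.19.224/29


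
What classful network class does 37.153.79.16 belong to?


First octet: 37
Binary: 00100101
0xxxxxxx -> Class A (1-126)
Class A, default mask 255.0.0.0 (/8)


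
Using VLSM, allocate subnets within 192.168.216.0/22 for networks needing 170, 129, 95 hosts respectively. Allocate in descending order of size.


170 hosts -> /24 (254 usable): 192.168.216.0/24
129 hosts -> /24 (254 usable): 192.168.217.0/24
95 hosts -> /25 (126 usable): 192.168.218.0/25
Allocation: 192.168.216.0/24 (170 hosts, 254 usable); 192.168.217.0/24 (129 hosts, 254 usable); 192.168.218.0/25 (95 hosts, 126 usable)


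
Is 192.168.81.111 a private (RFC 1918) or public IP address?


RFC 1918 private ranges:
  10.0.0.0/8 (10.0.0.0 - 10.255.255.255)
  172.16.0.0/12 (172.16.0.0 - 172.31.255.255)
  192.168.0.0/16 (192.168.0.0 - 192.168.255.255)
Private (in 192.168.0.0/16)


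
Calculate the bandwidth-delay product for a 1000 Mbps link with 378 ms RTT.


BDP = bandwidth * RTT
= 1000 Mbps * 378 ms
= 1000 * 1e6 * 378 / 1000 bits
= 378000000 bits
= 47250000 bytes
= 46142.5781 KB
BDP = 378000000 bits (47250000 bytes)


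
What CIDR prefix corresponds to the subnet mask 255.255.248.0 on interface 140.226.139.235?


Binary: 11111111.11111111.11111000.00000000
Count leading 1s
Prefix: /21


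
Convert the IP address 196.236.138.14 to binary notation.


196 = 11000100
236 = 11101100
138 = 10001010
14 = 00001110
Binary: 11000100.11101100.10001010.00001110


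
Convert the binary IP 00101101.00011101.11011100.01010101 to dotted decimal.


00101101 = 45
00011101 = 29
11011100 = 220
01010101 = 85
IP: 45.29.220.85


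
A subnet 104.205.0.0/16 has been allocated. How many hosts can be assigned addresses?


Host bits = 32 - 16 = 16
Total addresses = 2^16 = 65536
Usable = total - 2 (network and broadcast)
Usable hosts: 65534


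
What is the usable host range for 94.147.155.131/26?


Network: 94.147.155.128
Broadcast: 94.147.155.191
First usable = network + 1
Last usable = broadcast - 1
Range: 94.147.155.129 to 94.147.155.190


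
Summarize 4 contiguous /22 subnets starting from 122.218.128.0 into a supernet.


Original prefix: /22
Number of subnets: 4 = 2^2
New prefix = 22 - 2 = 20
Supernet: 122.218.128.0/20
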